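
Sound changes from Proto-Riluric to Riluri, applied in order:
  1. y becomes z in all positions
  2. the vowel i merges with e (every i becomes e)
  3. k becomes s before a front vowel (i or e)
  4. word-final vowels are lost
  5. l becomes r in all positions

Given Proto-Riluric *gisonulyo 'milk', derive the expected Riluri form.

gesonurz

Riluri: start from *gisonulyo.
  rule 1 (unconditioned shift): gisonulyo → gisonulzo
  rule 2 (vowel merger): gisonulzo → gesonulzo
  rule 3: no change — gesonulzo
  rule 4 (apocope): gesonulzo → gesonulz
  rule 5 (unconditioned shift): gesonulz → gesonurz
  ⇒ Riluri gesonurz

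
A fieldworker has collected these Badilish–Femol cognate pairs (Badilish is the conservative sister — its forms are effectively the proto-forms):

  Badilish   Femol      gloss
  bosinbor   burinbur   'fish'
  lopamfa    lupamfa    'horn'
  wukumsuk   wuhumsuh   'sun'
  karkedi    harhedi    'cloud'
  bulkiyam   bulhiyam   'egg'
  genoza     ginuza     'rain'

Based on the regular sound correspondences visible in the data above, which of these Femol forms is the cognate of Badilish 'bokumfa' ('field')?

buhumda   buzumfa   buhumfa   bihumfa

buhumfa

bosinbor ~ burinbur, genoza ~ ginuza — Badilish o corresponds to Femol u after a consonant, before a consonant other than r, m, n, p, b, f, v.
wukumsuk ~ wuhumsuh — Badilish k corresponds to Femol h between vowels (before a back vowel).
Applying these to Badilish 'bokumfa':
  bokumfa → bukumfa   (o→u after a consonant, before a consonant other than r, m, n, p, b, f, v)
  bukumfa → buhumfa   (k→h between vowels (before a back vowel))
So the Femol cognate is 'buhumfa'.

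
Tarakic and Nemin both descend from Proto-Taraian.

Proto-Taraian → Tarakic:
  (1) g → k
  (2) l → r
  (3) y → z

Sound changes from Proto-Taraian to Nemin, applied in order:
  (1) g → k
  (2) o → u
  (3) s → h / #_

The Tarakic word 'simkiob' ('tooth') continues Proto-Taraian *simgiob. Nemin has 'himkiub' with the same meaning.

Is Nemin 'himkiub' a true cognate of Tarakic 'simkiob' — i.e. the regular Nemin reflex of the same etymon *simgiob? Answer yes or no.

yes

Derive the expected Nemin reflex of *simgiob:
Nemin: *simgiob
  simgiob → simkiob   [unconditioned shift]
  simkiob → simkiub   [vowel merger]
  simkiub → himkiub   [debuccalisation]
  giving Nemin himkiub.
Nemin 'himkiub' matches the regular reflex exactly, so the pair is cognate.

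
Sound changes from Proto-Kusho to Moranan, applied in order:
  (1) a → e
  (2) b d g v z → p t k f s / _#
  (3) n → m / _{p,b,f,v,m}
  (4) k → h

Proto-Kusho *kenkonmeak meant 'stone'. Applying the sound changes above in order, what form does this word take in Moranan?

henhommeeh

Moranan: *kenkonmeak
  kenkonmeak → kenkonmeek   [vowel merger]
  kenkonmeek (rule 2 does not apply)
  kenkonmeek → kenkommeek   [nasal place assimilation]
  kenkommeek → henhommeeh   [unconditioned shift]
  giving Moranan henhommeeh.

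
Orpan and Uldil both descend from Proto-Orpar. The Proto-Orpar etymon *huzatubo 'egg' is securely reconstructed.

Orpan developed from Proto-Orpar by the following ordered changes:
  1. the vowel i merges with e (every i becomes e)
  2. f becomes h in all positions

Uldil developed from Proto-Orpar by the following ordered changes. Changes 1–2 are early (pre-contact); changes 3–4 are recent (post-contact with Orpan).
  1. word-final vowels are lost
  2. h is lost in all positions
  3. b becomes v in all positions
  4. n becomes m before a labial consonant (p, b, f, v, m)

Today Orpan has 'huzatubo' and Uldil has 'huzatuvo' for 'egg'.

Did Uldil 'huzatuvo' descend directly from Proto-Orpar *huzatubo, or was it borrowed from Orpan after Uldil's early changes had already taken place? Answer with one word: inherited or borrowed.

If inherited, *huzatubo would pass through all of Uldil's changes:
Uldil: *huzatubo
  huzatubo → huzatub   [apocope]
  huzatub → uzatub   [h-loss]
  uzatub → uzatuv   [unconditioned shift]
  uzatuv (rule 4 does not apply)
  giving Uldil uzatuv.
If borrowed from Orpan 'huzatubo' after the early changes, it would undergo only the recent ones:
  rule 3 (unconditioned shift): huzatubo → huzatuvo
  rule 4 (nasal place assimilation): no change (huzatuvo)
  ⇒ as a loan: huzatuvo
Uldil 'huzatuvo' matches the loan outcome 'huzatuvo', not the inherited 'uzatuv' — it skipped the early Uldil changes, so it was borrowed from Orpan.

borrowed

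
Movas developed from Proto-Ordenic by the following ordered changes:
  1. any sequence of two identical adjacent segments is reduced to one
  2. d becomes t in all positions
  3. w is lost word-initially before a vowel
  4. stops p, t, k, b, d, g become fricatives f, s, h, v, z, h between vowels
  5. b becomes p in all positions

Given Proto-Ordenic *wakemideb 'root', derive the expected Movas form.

Movas: *wakemideb
  wakemideb (rule 1 does not apply)
  wakemideb → wakemiteb   [unconditioned shift]
  wakemiteb → akemiteb   [glide loss]
  akemiteb → ahemiseb   [intervocalic lenition]
  ahemiseb → ahemisep   [unconditioned shift]
  giving Movas ahemisep.

ahemisep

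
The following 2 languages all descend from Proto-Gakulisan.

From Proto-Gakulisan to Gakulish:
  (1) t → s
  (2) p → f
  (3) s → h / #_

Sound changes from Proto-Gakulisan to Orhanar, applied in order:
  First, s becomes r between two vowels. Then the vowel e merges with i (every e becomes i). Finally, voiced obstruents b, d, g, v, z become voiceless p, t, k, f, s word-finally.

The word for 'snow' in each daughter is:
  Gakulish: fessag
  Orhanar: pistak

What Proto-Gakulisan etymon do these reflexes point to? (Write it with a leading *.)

*pestag

Position 4: Gakulish has s, Orhanar has t. Taking the neighbouring segments as reconstructed: Gakulish s could go back to *t or *s; Orhanar t can only go back to *t — the one source consistent with every daughter is *t.
Position 1: Gakulish has f, Orhanar has p. Taking the neighbouring segments as reconstructed: Gakulish f could go back to *p or *f; Orhanar p can only go back to *p — the one source consistent with every daughter is *p.
Position 2: Gakulish has e, Orhanar has i. Gakulish preserves e here (none of its changes turn any other segment into e), so the proto-segment is *e.
Continuing position by position gives *pestag; check it forward:
Gakulish: start from *pestag.
  rule 1 (unconditioned shift): pestag → pessag
  rule 2 (unconditioned shift): pessag → fessag
  rule 3: no change — fessag
  ⇒ Gakulish fessag
Orhanar: start from *pestag.
  rule 1: no change — pestag
  rule 2 (vowel merger): pestag → pistag
  rule 3 (final devoicing): pistag → pistak
  ⇒ Orhanar pistak
*pestag is the unique common source.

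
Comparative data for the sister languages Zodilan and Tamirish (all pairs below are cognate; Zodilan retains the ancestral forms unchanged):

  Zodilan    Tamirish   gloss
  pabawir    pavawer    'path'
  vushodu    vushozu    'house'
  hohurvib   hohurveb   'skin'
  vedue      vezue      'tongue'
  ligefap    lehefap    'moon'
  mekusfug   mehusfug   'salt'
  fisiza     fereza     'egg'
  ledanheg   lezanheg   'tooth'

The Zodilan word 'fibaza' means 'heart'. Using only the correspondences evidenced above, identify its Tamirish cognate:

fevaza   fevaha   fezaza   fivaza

fevaza

hohurvib ~ hohurveb — Zodilan i corresponds to Tamirish e after a consonant, before a labial obstruent.
pabawir ~ pavawer — Zodilan b corresponds to Tamirish v between vowels (before a back vowel).
Applying these to Zodilan 'fibaza':
  fibaza → febaza   (i→e after a consonant, before a labial obstruent)
  febaza → fevaza   (b→v between vowels (before a back vowel))
So the Tamirish cognate is 'fevaza'.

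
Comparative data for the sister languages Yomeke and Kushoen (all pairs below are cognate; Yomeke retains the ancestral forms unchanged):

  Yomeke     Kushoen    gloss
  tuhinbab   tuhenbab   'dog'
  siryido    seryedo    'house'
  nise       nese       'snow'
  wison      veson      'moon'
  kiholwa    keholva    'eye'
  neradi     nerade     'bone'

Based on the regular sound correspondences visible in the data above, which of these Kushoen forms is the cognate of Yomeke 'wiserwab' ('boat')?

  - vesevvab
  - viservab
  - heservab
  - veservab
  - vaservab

wison ~ veson — Yomeke w corresponds to Kushoen v word-initially before a front vowel.
siryido ~ seryedo, nise ~ nese — Yomeke i corresponds to Kushoen e after a consonant, before a consonant other than r, m, n, p, b, f, v.
kiholwa ~ keholva — Yomeke w corresponds to Kushoen v after a consonant, before a back vowel.
Applying these to Yomeke 'wiserwab':
  wiserwab → viserwab   (w→v word-initially before a front vowel)
  viserwab → veserwab   (i→e after a consonant, before a consonant other than r, m, n, p, b, f, v)
  veserwab → veservab   (w→v after a consonant, before a back vowel)
So the Kushoen cognate is 'veservab'.

veservab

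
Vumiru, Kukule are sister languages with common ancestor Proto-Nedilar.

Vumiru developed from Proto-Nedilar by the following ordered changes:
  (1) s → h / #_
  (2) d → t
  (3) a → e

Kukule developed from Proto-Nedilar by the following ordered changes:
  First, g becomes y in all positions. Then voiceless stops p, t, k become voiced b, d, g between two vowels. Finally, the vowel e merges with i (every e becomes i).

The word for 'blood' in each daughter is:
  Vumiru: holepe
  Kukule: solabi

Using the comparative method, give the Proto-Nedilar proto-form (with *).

Position 6: Vumiru has e, Kukule has i. Taking the neighbouring segments as reconstructed: Vumiru e could go back to *a or *e; Kukule i could go back to *e or *i — the one source consistent with every daughter is *e.
Position 5: Vumiru has p, Kukule has b. Vumiru preserves p here (none of its changes turn any other segment into p), so the proto-segment is *p.
Continuing position by position gives *solape; check it forward:
Vumiru: start from *solape.
  rule 1 (debuccalisation): solape → holape
  rule 2: no change — holape
  rule 3 (vowel merger): holape → holepe
  ⇒ Vumiru holepe
Kukule: *solape > solabe > solabi  (by intervocalic voicing, vowel merger)
No other proto-form is consistent with every reflex, so the reconstruction is *solape.

*solape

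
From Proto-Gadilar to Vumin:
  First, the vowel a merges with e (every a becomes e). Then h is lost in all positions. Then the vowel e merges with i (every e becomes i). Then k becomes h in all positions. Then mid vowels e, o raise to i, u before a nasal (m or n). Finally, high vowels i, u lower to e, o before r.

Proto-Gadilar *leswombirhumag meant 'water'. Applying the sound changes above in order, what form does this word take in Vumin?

liswumberumig

Vumin: *leswombirhumag > leswombirhumeg > leswombirumeg > liswombirumig > liswumbirumig > liswumberumig  (by vowel merger, h-loss, vowel merger, pre-nasal raising, pre-rhotic lowering)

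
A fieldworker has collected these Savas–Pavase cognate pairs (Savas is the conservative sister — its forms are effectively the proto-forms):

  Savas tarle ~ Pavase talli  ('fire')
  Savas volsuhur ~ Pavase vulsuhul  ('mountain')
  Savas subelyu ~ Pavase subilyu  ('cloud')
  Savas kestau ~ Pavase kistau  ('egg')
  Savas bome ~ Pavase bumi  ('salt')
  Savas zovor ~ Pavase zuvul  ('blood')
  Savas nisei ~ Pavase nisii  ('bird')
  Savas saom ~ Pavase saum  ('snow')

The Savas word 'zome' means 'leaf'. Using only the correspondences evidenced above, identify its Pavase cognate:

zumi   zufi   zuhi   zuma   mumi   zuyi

zumi

bome ~ bumi — Savas o corresponds to Pavase u after a consonant, before a nasal.
tarle ~ talli, bome ~ bumi — Savas e corresponds to Pavase i word-finally.
Applying these to Savas 'zome':
  zome → zume   (o→u after a consonant, before a nasal)
  zume → zumi   (e→i word-finally)
So the Pavase cognate is 'zumi'.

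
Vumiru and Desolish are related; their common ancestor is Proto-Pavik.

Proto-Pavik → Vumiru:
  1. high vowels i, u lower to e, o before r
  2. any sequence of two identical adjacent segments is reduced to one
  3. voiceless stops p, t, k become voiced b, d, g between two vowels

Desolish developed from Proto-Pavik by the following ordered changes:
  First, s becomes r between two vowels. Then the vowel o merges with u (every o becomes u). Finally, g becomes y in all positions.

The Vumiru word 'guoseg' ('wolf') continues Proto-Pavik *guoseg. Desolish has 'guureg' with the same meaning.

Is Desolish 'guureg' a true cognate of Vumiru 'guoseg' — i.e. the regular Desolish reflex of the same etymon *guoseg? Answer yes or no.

Derive the expected Desolish reflex of *guoseg:
Desolish: start from *guoseg.
  rule 1 (rhotacism): guoseg → guoreg
  rule 2 (vowel merger): guoreg → guureg
  rule 3 (unconditioned shift): guureg → yuurey
  ⇒ Desolish yuurey
The regular Desolish reflex would be 'yuurey', but the attested form is 'guureg'. The correspondence is irregular, so they are not cognates (the Desolish form has a different source).

no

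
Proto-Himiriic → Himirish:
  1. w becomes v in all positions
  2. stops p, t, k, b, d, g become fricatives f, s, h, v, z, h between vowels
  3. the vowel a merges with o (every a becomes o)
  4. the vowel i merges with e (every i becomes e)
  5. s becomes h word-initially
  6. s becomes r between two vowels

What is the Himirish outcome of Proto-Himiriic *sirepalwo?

Himirish: *sirepalwo > sirepalvo > sirefalvo > sirefolvo > serefolvo > herefolvo  (by unconditioned shift, intervocalic lenition, vowel merger, vowel merger, debuccalisation)

herefolvo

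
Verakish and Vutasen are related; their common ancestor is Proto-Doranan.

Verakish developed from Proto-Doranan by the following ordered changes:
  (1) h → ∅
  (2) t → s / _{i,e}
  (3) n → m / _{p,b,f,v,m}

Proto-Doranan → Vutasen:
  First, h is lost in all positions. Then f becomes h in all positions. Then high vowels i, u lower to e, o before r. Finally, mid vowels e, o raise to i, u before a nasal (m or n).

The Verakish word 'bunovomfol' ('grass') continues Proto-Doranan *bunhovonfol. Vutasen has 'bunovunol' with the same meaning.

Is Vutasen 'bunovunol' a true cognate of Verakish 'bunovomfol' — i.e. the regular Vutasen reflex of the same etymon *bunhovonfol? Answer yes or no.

no

Derive the expected Vutasen reflex of *bunhovonfol:
Vutasen: start from *bunhovonfol.
  rule 1 (h-loss): bunhovonfol → bunovonfol
  rule 2 (unconditioned shift): bunovonfol → bunovonhol
  rule 3: no change — bunovonhol
  rule 4 (pre-nasal raising): bunovonhol → bunovunhol
  ⇒ Vutasen bunovunhol
The regular Vutasen reflex would be 'bunovunhol', but the attested form is 'bunovunol'. The correspondence is irregular, so they are not cognates (the Vutasen form has a different source).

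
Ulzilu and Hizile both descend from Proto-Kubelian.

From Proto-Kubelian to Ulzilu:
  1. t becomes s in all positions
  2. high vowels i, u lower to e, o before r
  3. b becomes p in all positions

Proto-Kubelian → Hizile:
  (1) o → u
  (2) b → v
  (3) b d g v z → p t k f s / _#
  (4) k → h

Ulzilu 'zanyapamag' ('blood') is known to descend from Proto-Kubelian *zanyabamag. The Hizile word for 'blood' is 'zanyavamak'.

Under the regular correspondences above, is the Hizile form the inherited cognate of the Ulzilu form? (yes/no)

no

Derive the expected Hizile reflex of *zanyabamag:
Hizile: *zanyabamag
  zanyabamag (rule 1 does not apply)
  zanyabamag → zanyavamag   [unconditioned shift]
  zanyavamag → zanyavamak   [final devoicing]
  zanyavamak → zanyavamah   [unconditioned shift]
  giving Hizile zanyavamah.
The regular Hizile reflex would be 'zanyavamah', but the attested form is 'zanyavamak'. The correspondence is irregular, so they are not cognates (the Hizile form has a different source).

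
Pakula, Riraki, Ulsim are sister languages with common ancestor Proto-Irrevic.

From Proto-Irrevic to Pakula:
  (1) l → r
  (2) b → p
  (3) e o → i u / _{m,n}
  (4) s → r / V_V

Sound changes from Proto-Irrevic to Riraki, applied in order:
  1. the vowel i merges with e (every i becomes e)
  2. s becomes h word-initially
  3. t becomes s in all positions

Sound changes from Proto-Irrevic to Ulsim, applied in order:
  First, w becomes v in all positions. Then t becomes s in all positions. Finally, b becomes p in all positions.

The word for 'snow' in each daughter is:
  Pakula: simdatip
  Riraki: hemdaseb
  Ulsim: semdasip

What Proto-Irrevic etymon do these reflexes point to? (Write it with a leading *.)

*semdatib

Position 1: Pakula has s, Riraki has h, Ulsim has s. Pakula preserves s here (none of its changes turn any other segment into s), so the proto-segment is *s.
Position 7: Pakula has i, Riraki has e, Ulsim has i. Ulsim preserves i here (none of its changes turn any other segment into i), so the proto-segment is *i.
Position 8: Pakula has p, Riraki has b, Ulsim has p. Riraki preserves b here (none of its changes turn any other segment into b), so the proto-segment is *b.
This points to *semdatib. Verify forward in each daughter:
Pakula: *semdatib
  semdatib (rule 1 does not apply)
  semdatib → semdatip   [unconditioned shift]
  semdatip → simdatip   [pre-nasal raising]
  simdatip (rule 4 does not apply)
  giving Pakula simdatip.
Riraki: *semdatib
  semdatib → semdateb   [vowel merger]
  semdateb → hemdateb   [debuccalisation]
  hemdateb → hemdaseb   [unconditioned shift]
  giving Riraki hemdaseb.
Ulsim: *semdatib > semdasib > semdasip  (by unconditioned shift, unconditioned shift)
Only *semdatib yields all of Pakula simdatip, Riraki hemdaseb, Ulsim semdasip.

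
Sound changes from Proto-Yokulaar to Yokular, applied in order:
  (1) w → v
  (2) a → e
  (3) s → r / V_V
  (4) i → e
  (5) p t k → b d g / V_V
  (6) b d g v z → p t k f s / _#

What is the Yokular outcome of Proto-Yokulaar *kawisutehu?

keverudehu

Yokular: start from *kawisutehu.
  rule 1 (unconditioned shift): kawisutehu → kavisutehu
  rule 2 (vowel merger): kavisutehu → kevisutehu
  rule 3 (rhotacism): kevisutehu → kevirutehu
  rule 4 (vowel merger): kevirutehu → keverutehu
  rule 5 (intervocalic voicing): keverutehu → keverudehu
  rule 6: no change — keverudehu
  ⇒ Yokular keverudehu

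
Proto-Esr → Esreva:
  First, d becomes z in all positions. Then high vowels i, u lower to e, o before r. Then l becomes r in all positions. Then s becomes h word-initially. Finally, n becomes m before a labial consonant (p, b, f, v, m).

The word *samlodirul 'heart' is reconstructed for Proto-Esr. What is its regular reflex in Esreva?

hamrozerur

Esreva: *samlodirul
  samlodirul → samlozirul   [unconditioned shift]
  samlozirul → samlozerul   [pre-rhotic lowering]
  samlozerul → samrozerur   [unconditioned shift]
  samrozerur → hamrozerur   [debuccalisation]
  hamrozerur (rule 5 does not apply)
  giving Esreva hamrozerur.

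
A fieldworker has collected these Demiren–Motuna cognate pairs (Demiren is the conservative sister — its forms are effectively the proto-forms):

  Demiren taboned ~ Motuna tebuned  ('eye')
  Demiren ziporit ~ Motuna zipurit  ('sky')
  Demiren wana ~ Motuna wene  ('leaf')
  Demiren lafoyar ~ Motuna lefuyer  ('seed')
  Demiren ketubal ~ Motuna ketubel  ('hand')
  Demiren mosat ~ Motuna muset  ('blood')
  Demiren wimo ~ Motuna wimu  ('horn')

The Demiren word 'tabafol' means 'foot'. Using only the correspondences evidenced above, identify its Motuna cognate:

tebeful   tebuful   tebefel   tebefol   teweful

tebeful

taboned ~ tebuned — Demiren a corresponds to Motuna e after a consonant, before a labial obstruent.
lafoyar ~ lefuyer — Demiren a corresponds to Motuna e after a consonant, before a labial obstruent.
lafoyar ~ lefuyer, mosat ~ muset — Demiren o corresponds to Motuna u after a consonant, before a consonant other than r, m, n, p, b, f, v.
Applying these to Demiren 'tabafol':
  tabafol → tebafol   (a→e after a consonant, before a labial obstruent)
  tebafol → tebefol   (a→e after a consonant, before a labial obstruent)
  tebefol → tebeful   (o→u after a consonant, before a consonant other than r, m, n, p, b, f, v)
So the Motuna cognate is 'tebeful'.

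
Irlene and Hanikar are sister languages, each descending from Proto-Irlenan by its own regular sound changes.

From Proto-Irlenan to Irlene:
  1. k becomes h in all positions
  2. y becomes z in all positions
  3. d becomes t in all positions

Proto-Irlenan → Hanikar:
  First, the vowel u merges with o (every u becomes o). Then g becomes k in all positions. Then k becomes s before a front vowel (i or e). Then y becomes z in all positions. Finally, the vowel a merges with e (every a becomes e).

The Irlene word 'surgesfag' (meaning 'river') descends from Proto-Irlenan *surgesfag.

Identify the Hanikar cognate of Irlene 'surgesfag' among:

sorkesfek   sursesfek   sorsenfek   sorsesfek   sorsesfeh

sorsesfek

Hanikar: start from *surgesfag.
  rule 1 (vowel merger): surgesfag → sorgesfag
  rule 2 (unconditioned shift): sorgesfag → sorkesfak
  rule 3 (palatalisation): sorkesfak → sorsesfak
  rule 4: no change — sorsesfak
  rule 5 (vowel merger): sorsesfak → sorsesfek
  ⇒ Hanikar sorsesfek
Only 'sorsesfek' matches the regular Hanikar development of *surgesfag.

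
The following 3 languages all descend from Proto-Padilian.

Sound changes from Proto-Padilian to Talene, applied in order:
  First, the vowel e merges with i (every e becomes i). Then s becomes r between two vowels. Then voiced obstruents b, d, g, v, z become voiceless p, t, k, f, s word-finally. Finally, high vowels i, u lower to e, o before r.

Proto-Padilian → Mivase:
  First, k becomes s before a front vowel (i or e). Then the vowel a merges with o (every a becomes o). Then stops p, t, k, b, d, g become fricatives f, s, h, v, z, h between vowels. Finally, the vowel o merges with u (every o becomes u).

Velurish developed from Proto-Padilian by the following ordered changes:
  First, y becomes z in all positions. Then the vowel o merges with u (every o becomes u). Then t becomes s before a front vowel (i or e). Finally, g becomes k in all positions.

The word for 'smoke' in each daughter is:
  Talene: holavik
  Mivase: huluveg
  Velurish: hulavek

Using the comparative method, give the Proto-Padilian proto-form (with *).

*holaveg

Position 2: Talene has o, Mivase has u, Velurish has u. Taking the neighbouring segments as reconstructed: Talene o can only go back to *o; Mivase u could go back to *a or *o or *u; Velurish u could go back to *o or *u — the one source consistent with every daughter is *o.
Position 7: Talene has k, Mivase has g, Velurish has k. Mivase preserves g here (none of its changes turn any other segment into g), so the proto-segment is *g.
Position 6: Talene has i, Mivase has e, Velurish has e. Mivase preserves e here (none of its changes turn any other segment into e), so the proto-segment is *e.
Continuing position by position gives *holaveg; check it forward:
Talene: *holaveg
  holaveg → holavig   [vowel merger]
  holavig (rule 2 does not apply)
  holavig → holavik   [final devoicing]
  holavik (rule 4 does not apply)
  giving Talene holavik.
Mivase: *holaveg > holoveg > huluveg  (by vowel merger, vowel merger)
Velurish: *holaveg > hulaveg > hulavek  (by vowel merger, unconditioned shift)
*holaveg is the unique common source.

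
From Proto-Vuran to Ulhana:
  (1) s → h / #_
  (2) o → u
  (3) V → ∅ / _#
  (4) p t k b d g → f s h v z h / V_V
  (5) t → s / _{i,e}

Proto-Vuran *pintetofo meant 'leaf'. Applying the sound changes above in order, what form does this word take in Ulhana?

pinsesuf

Ulhana: *pintetofo > pintetufu > pintetuf > pintesuf > pinsesuf  (by vowel merger, apocope, intervocalic lenition, palatalisation)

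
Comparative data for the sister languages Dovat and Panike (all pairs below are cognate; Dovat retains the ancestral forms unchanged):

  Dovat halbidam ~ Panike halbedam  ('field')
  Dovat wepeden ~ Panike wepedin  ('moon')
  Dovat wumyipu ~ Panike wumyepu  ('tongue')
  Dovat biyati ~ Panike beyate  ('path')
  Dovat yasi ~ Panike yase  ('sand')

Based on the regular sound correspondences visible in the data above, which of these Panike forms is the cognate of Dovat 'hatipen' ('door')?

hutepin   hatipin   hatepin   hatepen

hatepin

wumyipu ~ wumyepu — Dovat i corresponds to Panike e after a consonant, before a labial obstruent.
wepeden ~ wepedin — Dovat e corresponds to Panike i after a consonant, before a nasal.
Applying these to Dovat 'hatipen':
  hatipen → hatepen   (i→e after a consonant, before a labial obstruent)
  hatepen → hatepin   (e→i after a consonant, before a nasal)
So the Panike cognate is 'hatepin'.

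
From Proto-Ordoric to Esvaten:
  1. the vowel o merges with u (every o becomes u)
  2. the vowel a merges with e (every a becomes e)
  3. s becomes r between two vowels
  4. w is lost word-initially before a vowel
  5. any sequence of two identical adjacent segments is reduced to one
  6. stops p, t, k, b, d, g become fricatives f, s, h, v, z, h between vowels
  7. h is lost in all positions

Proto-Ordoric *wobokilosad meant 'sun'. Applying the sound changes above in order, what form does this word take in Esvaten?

Esvaten: *wobokilosad
  wobokilosad → wubukilusad   [vowel merger]
  wubukilusad → wubukilused   [vowel merger]
  wubukilused → wubukilured   [rhotacism]
  wubukilured → ubukilured   [glide loss]
  ubukilured (rule 5 does not apply)
  ubukilured → uvuhilured   [intervocalic lenition]
  uvuhilured → uvuilured   [h-loss]
  giving Esvaten uvuilured.

uvuilured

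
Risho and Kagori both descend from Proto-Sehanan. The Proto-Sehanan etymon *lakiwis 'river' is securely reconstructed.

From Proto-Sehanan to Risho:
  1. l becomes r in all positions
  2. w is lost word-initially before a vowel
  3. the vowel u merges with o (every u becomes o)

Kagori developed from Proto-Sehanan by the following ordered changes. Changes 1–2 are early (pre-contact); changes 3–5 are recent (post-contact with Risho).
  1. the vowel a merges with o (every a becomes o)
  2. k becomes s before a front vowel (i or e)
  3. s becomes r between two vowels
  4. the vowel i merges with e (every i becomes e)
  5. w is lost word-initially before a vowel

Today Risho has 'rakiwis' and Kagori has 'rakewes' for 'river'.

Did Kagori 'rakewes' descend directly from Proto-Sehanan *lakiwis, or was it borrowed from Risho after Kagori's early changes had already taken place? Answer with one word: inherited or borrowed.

borrowed

If inherited, *lakiwis would pass through all of Kagori's changes:
Kagori: start from *lakiwis.
  rule 1 (vowel merger): lakiwis → lokiwis
  rule 2 (palatalisation): lokiwis → losiwis
  rule 3 (rhotacism): losiwis → loriwis
  rule 4 (vowel merger): loriwis → lorewes
  rule 5: no change — lorewes
  ⇒ Kagori lorewes
If borrowed from Risho 'rakiwis' after the early changes, it would undergo only the recent ones:
  rule 3 (rhotacism): no change (rakiwis)
  rule 4 (vowel merger): rakiwis → rakewes
  rule 5 (glide loss): no change (rakewes)
  ⇒ as a loan: rakewes
Kagori 'rakewes' matches the loan outcome 'rakewes', not the inherited 'lorewes' — it skipped the early Kagori changes, so it was borrowed from Risho.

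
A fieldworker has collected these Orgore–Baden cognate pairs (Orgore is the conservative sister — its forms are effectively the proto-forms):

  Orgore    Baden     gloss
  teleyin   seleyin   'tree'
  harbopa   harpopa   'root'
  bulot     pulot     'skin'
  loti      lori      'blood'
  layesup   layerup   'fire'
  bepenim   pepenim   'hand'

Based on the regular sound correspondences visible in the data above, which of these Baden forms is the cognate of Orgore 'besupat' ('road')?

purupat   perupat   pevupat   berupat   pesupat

bepenim ~ pepenim — Orgore b corresponds to Baden p word-initially before a front vowel.
layesup ~ layerup — Orgore s corresponds to Baden r between vowels (before a back vowel).
Applying these to Orgore 'besupat':
  besupat → pesupat   (b→p word-initially before a front vowel)
  pesupat → perupat   (s→r between vowels (before a back vowel))
So the Baden cognate is 'perupat'.

perupat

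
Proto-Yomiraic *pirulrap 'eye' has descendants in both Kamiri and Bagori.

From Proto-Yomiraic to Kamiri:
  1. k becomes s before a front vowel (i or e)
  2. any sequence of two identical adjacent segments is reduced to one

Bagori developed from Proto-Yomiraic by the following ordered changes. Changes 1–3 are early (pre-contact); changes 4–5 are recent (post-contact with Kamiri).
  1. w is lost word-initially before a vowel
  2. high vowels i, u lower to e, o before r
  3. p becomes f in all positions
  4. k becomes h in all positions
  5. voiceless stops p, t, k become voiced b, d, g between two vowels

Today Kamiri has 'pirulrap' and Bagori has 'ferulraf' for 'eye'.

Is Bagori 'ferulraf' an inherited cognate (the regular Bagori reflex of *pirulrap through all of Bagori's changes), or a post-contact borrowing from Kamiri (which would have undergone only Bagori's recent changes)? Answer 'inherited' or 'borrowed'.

inherited

If inherited, *pirulrap would pass through all of Bagori's changes:
Bagori: *pirulrap > perulrap > ferulraf  (by pre-rhotic lowering, unconditioned shift)
If borrowed from Kamiri 'pirulrap' after the early changes, it would undergo only the recent ones:
  rule 4 (unconditioned shift): no change (pirulrap)
  rule 5 (intervocalic voicing): no change (pirulrap)
  ⇒ as a loan: pirulrap
Bagori 'ferulraf' matches the inherited outcome exactly, so it is an inherited cognate, not a loan.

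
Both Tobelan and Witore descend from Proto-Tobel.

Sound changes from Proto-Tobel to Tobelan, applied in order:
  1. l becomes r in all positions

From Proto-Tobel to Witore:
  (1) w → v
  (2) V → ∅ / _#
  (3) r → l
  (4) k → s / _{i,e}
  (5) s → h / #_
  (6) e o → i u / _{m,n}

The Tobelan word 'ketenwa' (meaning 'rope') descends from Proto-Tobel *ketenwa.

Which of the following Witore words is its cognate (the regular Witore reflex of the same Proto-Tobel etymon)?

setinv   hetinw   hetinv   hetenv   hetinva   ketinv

Witore: start from *ketenwa.
  rule 1 (unconditioned shift): ketenwa → ketenva
  rule 2 (apocope): ketenva → ketenv
  rule 3: no change — ketenv
  rule 4 (palatalisation): ketenv → setenv
  rule 5 (debuccalisation): setenv → hetenv
  rule 6 (pre-nasal raising): hetenv → hetinv
  ⇒ Witore hetinv

hetinv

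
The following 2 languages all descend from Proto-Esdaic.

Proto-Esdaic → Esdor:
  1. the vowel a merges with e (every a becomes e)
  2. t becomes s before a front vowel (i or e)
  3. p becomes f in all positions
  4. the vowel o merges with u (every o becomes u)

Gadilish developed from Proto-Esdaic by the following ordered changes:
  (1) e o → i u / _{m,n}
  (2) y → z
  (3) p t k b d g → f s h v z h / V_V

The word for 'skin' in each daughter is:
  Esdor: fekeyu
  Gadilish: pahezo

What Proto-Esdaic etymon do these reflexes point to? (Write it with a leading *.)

Position 3: Esdor has k, Gadilish has h. Esdor preserves k here (none of its changes turn any other segment into k), so the proto-segment is *k.
Position 6: Esdor has u, Gadilish has o. Gadilish preserves o here (none of its changes turn any other segment into o), so the proto-segment is *o.
Position 5: Esdor has y, Gadilish has z. Esdor preserves y here (none of its changes turn any other segment into y), so the proto-segment is *y.
Continuing position by position gives *pakeyo; check it forward:
Esdor: *pakeyo
  pakeyo → pekeyo   [vowel merger]
  pekeyo (rule 2 does not apply)
  pekeyo → fekeyo   [unconditioned shift]
  fekeyo → fekeyu   [vowel merger]
  giving Esdor fekeyu.
Gadilish: *pakeyo > pakezo > pahezo  (by unconditioned shift, intervocalic lenition)
Only *pakeyo yields all of Esdor fekeyu, Gadilish pahezo.

*pakeyo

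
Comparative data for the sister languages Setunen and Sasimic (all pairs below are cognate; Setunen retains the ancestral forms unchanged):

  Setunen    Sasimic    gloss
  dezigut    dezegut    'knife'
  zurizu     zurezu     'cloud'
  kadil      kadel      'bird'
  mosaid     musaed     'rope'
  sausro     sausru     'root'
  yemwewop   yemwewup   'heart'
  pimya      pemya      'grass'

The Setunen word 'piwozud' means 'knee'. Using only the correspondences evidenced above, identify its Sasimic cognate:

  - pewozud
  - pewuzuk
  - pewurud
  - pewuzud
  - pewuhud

pewuzud

dezigut ~ dezegut, zurizu ~ zurezu — Setunen i corresponds to Sasimic e after a consonant, before a consonant other than r, m, n, p, b, f, v.
mosaid ~ musaed — Setunen o corresponds to Sasimic u after a consonant, before a consonant other than r, m, n, p, b, f, v.
Applying these to Setunen 'piwozud':
  piwozud → pewozud   (i→e after a consonant, before a consonant other than r, m, n, p, b, f, v)
  pewozud → pewuzud   (o→u after a consonant, before a consonant other than r, m, n, p, b, f, v)
So the Sasimic cognate is 'pewuzud'.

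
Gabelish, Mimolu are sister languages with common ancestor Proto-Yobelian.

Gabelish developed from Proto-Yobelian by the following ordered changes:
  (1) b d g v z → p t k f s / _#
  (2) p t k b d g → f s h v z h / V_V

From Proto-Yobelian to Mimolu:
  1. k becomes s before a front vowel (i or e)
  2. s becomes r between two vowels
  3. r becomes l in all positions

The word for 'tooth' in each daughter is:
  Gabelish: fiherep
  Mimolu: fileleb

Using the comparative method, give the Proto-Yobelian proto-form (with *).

Position 5: Gabelish has r, Mimolu has l. Gabelish preserves r here (none of its changes turn any other segment into r), so the proto-segment is *r.
Position 7: Gabelish has p, Mimolu has b. Mimolu preserves b here (none of its changes turn any other segment into b), so the proto-segment is *b.
Position 3: Gabelish has h, Mimolu has l. Taking the neighbouring segments as reconstructed: Gabelish h could go back to *k or *g or *h; Mimolu l could go back to *k or *s or *l or *r — the one source consistent with every daughter is *k.
The remaining positions agree across the daughters. Check the candidate against every language:
Gabelish: start from *fikereb.
  rule 1 (final devoicing): fikereb → fikerep
  rule 2 (intervocalic lenition): fikerep → fiherep
  ⇒ Gabelish fiherep
Mimolu: *fikereb > fisereb > firereb > fileleb  (by palatalisation, rhotacism, unconditioned shift)
*fikereb is the unique common source.

*fikereb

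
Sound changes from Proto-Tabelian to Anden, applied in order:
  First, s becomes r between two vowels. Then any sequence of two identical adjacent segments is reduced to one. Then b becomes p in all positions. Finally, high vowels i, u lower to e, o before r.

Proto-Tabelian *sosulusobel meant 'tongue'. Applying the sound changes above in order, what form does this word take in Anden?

soruloropel

Anden: start from *sosulusobel.
  rule 1 (rhotacism): sosulusobel → sorulurobel
  rule 2: no change — sorulurobel
  rule 3 (unconditioned shift): sorulurobel → soruluropel
  rule 4 (pre-rhotic lowering): soruluropel → soruloropel
  ⇒ Anden soruloropel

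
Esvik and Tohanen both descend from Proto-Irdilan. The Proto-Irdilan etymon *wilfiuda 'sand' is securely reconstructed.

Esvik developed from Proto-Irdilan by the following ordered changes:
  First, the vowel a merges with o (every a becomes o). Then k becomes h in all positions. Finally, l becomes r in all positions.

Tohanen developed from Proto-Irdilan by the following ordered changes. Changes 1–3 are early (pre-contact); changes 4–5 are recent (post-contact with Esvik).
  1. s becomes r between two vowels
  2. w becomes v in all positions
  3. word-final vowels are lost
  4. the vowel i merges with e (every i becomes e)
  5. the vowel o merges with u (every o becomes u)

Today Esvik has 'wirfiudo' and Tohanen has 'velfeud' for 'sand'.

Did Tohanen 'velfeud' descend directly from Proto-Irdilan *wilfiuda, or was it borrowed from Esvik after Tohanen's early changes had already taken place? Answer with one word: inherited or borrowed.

If inherited, *wilfiuda would pass through all of Tohanen's changes:
Tohanen: *wilfiuda > vilfiuda > vilfiud > velfeud  (by unconditioned shift, apocope, vowel merger)
If borrowed from Esvik 'wirfiudo' after the early changes, it would undergo only the recent ones:
  rule 4 (vowel merger): wirfiudo → werfeudo
  rule 5 (vowel merger): werfeudo → werfeudu
  ⇒ as a loan: werfeudu
Tohanen 'velfeud' matches the inherited outcome exactly, so it is an inherited cognate, not a loan.

inherited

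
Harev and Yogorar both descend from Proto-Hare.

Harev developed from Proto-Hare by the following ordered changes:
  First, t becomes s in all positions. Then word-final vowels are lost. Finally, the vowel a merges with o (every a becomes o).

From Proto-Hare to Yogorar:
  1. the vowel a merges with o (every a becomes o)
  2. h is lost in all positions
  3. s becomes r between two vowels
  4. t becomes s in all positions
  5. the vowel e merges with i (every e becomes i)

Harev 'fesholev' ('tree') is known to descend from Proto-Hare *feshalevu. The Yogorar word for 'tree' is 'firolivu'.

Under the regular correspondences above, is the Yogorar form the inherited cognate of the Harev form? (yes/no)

Derive the expected Yogorar reflex of *feshalevu:
Yogorar: *feshalevu
  feshalevu → fesholevu   [vowel merger]
  fesholevu → fesolevu   [h-loss]
  fesolevu → ferolevu   [rhotacism]
  ferolevu (rule 4 does not apply)
  ferolevu → firolivu   [vowel merger]
  giving Yogorar firolivu.
Yogorar 'firolivu' matches the regular reflex exactly, so the pair is cognate.

yes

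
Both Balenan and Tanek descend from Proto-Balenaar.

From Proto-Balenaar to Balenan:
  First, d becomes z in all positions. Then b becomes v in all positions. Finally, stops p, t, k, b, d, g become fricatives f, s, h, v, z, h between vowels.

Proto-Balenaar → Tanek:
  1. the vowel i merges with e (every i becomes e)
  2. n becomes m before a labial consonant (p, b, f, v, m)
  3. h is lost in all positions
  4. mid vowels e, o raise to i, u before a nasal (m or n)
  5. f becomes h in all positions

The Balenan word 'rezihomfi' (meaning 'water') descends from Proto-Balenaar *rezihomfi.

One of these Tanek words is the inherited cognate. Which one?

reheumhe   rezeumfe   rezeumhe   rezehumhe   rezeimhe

Tanek: *rezihomfi > rezehomfe > rezeomfe > rezeumfe > rezeumhe  (by vowel merger, h-loss, pre-nasal raising, unconditioned shift)
Among the options, 'rezeumhe' alone shows every Tanek change applied in order.

rezeumhe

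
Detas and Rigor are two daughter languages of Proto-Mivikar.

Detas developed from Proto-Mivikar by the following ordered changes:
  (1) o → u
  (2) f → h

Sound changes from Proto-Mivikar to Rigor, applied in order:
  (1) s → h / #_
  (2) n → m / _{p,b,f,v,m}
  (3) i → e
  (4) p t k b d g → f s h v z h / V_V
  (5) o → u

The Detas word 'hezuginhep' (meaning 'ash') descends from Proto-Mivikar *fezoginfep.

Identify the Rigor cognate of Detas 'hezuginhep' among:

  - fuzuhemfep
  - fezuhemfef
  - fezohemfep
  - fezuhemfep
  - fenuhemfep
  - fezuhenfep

fezuhemfep

Rigor: *fezoginfep > fezogimfep > fezogemfep > fezohemfep > fezuhemfep  (by nasal place assimilation, vowel merger, intervocalic lenition, vowel merger)
Among the options, 'fezuhemfep' alone shows every Rigor change applied in order.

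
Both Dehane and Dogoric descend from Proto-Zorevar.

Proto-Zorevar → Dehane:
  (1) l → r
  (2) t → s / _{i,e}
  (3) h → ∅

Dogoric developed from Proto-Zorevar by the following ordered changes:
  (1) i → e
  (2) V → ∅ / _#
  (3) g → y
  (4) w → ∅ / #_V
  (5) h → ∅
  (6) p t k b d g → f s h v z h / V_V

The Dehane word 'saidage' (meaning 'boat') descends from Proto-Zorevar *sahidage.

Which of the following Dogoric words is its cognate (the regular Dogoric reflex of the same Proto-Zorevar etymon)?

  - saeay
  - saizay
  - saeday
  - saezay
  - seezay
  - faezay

Dogoric: *sahidage
  sahidage → sahedage   [vowel merger]
  sahedage → sahedag   [apocope]
  sahedag → saheday   [unconditioned shift]
  saheday (rule 4 does not apply)
  saheday → saeday   [h-loss]
  saeday → saezay   [intervocalic lenition]
  giving Dogoric saezay.

saezay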